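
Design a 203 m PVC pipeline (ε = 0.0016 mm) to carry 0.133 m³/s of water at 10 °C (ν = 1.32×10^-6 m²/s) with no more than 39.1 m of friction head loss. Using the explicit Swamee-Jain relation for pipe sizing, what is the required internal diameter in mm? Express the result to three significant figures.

Swamee-Jain (Type III): D = 0.66·[ε^1.25·(LQ²/(gh_f))^4.75 + ν·Q^9.4·(L/(gh_f))^5.2]^0.04
LQ²/(gh_f) = 0.009362; L/(gh_f) = 0.5292
Term 1 = ε^1.25·(…)^4.75 = 1.32×10^-17; Term 2 = ν·Q^9.4·(…)^5.2 = 2.80×10^-16
D = 0.66·(1.32×10^-17 + 2.80×10^-16)^0.04 = 0.1579 m = 158 mm
Check: V = 6.80 m/s, Re = 8.13×10^5, f = 0.01224, h_f = 37.1 m ≈ 39.1 m ✓

D ≈ 158 mm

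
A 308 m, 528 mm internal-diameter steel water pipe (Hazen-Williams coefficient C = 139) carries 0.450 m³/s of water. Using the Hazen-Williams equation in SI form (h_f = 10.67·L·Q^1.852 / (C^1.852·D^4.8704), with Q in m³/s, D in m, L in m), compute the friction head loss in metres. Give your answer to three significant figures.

h_f = 10.67·308·0.450^1.852 / (139^1.852·0.528^4.8704) = 1.805 m

h_f ≈ 1.81 m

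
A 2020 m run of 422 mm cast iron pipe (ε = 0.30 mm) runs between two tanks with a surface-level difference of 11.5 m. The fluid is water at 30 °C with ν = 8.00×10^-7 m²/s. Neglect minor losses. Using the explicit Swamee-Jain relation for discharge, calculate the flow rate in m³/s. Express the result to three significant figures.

Q ≈ 0.223 m³/s

Swamee-Jain (Type II): Q = -0.965·√(gD⁵h_f/L)·ln[ε/(3.7D) + √(3.17ν²L/(gD³h_f))]
√(gD⁵h_f/L) = √(9.81·0.422⁵·11.5/2020) = 0.02734
ε/(3.7D) = 1.92×10^-4; √(3.17ν²L/(gD³h_f)) = 2.20×10^-5
Q = -0.965·0.02734·ln(2.141×10^-4) = 0.2229 m³/s
Check: V = 1.59 m/s, Re = 8.41×10^5, f = 0.01866, h_f = 11.6 m ≈ 11.5 m ✓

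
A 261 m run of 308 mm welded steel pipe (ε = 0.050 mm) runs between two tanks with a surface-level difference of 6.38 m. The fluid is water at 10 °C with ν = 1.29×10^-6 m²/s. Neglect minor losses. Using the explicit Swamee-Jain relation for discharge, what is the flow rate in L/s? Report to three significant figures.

Swamee-Jain (Type II): Q = -0.965·√(gD⁵h_f/L)·ln[ε/(3.7D) + √(3.17ν²L/(gD³h_f))]
√(gD⁵h_f/L) = √(9.81·0.308⁵·6.38/261) = 0.02578
ε/(3.7D) = 4.39×10^-5; √(3.17ν²L/(gD³h_f)) = 2.74×10^-5
Q = -0.965·0.02578·ln(7.131×10^-5) = 0.2376 m³/s
Check: V = 3.19 m/s, Re = 7.61×10^5, f = 0.01461, h_f = 6.42 m ≈ 6.38 m ✓

Q ≈ 238 L/s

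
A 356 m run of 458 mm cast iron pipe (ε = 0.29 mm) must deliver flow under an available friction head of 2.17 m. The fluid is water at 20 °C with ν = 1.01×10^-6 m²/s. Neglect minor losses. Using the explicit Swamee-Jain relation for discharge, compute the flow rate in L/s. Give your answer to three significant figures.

Swamee-Jain (Type II): Q = -0.965·√(gD⁵h_f/L)·ln[ε/(3.7D) + √(3.17ν²L/(gD³h_f))]
√(gD⁵h_f/L) = √(9.81·0.458⁵·2.17/356) = 0.03471
ε/(3.7D) = 1.71×10^-4; √(3.17ν²L/(gD³h_f)) = 2.37×10^-5
Q = -0.965·0.03471·ln(1.949×10^-4) = 0.2862 m³/s
Check: V = 1.74 m/s, Re = 7.88×10^5, f = 0.01826, h_f = 2.18 m ≈ 2.17 m ✓

Q ≈ 286 L/s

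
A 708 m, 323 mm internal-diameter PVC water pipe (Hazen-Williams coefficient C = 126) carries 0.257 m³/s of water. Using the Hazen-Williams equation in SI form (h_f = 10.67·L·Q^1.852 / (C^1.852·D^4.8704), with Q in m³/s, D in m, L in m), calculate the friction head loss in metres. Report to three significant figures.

h_f = 10.67·708·0.257^1.852 / (126^1.852·0.323^4.8704) = 19.31 m

h_f ≈ 19.3 m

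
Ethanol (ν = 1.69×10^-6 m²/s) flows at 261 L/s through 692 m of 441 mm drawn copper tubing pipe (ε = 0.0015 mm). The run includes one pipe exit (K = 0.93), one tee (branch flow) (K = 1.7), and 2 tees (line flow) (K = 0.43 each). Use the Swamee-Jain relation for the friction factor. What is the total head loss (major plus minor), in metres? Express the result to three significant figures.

V = 4Q/(πD²) = 1.709 m/s; V²/2g = 0.1488 m
Re = 4.46×10^5, ε/D = 3.40×10^-6 → f = 0.01341 (Swamee-Jain)
Major: h_f = f(L/D)·V²/2g = 0.01341·1569·0.1488 = 3.132 m
Minor: ΣK = 3.49; h_m = ΣK·V²/2g = 0.5194 m
Total H_L = 3.132 + 0.5194 = 3.652 m

H_L ≈ 3.65 m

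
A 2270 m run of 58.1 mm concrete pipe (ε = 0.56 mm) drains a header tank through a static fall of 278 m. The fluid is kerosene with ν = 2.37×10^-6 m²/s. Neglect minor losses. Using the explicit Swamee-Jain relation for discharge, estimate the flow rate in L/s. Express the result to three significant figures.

Swamee-Jain (Type II): Q = -0.965·√(gD⁵h_f/L)·ln[ε/(3.7D) + √(3.17ν²L/(gD³h_f))]
√(gD⁵h_f/L) = √(9.81·0.0581⁵·278/2270) = 8.918×10^-4
ε/(3.7D) = 0.00261; √(3.17ν²L/(gD³h_f)) = 2.75×10^-4
Q = -0.965·8.918×10^-4·ln(0.002880) = 0.005035 m³/s
Check: V = 1.90 m/s, Re = 4.66×10^4, f = 0.03913, h_f = 281 m ≈ 278 m ✓

Q ≈ 5.03 L/s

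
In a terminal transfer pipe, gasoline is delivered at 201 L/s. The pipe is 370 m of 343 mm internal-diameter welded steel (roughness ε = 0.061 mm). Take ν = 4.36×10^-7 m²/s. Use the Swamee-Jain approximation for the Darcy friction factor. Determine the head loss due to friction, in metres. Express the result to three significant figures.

V = 4Q/(πD²) = 4·0.201/(π·0.343²) = 2.175 m/s
Re = VD/ν = 2.175·0.343/4.36×10^-7 = 1.71×10^6 → turbulent
ε/D = 0.061/343 = 1.78×10^-4
Swamee-Jain: f = 0.01413
h_f = f(L/D)V²/(2g) = 0.01413·(370/0.343)·2.175²/(2·9.81) = 3.676 m

h_f ≈ 3.68 m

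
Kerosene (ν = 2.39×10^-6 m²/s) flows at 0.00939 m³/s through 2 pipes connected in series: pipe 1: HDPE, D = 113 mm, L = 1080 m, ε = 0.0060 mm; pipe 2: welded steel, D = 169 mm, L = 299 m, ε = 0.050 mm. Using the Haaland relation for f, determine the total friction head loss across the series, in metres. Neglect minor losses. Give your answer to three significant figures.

Pipe 1: V = 0.9363 m/s, Re = 4.43×10^4, ε/D = 5.31×10^-5, f = 0.02142, h_1 = f(L/D)V²/2g = 9.149 m
Pipe 2: V = 0.4186 m/s, Re = 2.96×10^4, ε/D = 2.96×10^-4, f = 0.02405, h_2 = f(L/D)V²/2g = 0.3800 m
Series → Q common, losses add: H = Σh = 9.529 m

H ≈ 9.53 m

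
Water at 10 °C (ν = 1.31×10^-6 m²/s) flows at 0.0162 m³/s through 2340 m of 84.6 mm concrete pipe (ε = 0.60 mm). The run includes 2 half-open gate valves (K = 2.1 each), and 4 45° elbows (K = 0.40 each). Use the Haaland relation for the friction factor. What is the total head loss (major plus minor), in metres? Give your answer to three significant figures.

V = 4Q/(πD²) = 2.882 m/s; V²/2g = 0.4233 m
Re = 1.86×10^5, ε/D = 0.00709 → f = 0.03430 (Haaland)
Major: h_f = f(L/D)·V²/2g = 0.03430·27660·0.4233 = 401.6 m
Minor: ΣK = 5.80; h_m = ΣK·V²/2g = 2.455 m
Total H_L = 401.6 + 2.455 = 404.0 m

H_L ≈ 404 m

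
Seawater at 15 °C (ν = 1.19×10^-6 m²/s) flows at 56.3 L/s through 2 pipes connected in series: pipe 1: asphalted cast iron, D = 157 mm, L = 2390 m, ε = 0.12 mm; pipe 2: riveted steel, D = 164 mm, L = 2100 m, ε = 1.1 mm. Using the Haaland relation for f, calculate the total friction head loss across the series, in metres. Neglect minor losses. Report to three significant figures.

H ≈ 282 m

Pipe 1: V = 2.908 m/s, Re = 3.84×10^5, ε/D = 7.64×10^-4, f = 0.01926, h_1 = f(L/D)V²/2g = 126.4 m
Pipe 2: V = 2.665 m/s, Re = 3.67×10^5, ε/D = 0.00671, f = 0.03352, h_2 = f(L/D)V²/2g = 155.4 m
Series → Q common, losses add: H = Σh = 281.8 m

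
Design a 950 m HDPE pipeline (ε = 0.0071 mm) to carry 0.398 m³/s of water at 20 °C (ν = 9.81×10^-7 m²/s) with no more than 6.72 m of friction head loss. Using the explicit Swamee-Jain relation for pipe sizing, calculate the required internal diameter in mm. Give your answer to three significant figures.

D ≈ 469 mm

Swamee-Jain (Type III): D = 0.66·[ε^1.25·(LQ²/(gh_f))^4.75 + ν·Q^9.4·(L/(gh_f))^5.2]^0.04
LQ²/(gh_f) = 2.283; L/(gh_f) = 14.41
Term 1 = ε^1.25·(…)^4.75 = 1.85×10^-5; Term 2 = ν·Q^9.4·(…)^5.2 = 1.80×10^-4
D = 0.66·(1.85×10^-5 + 1.80×10^-4)^0.04 = 0.4693 m = 469 mm
Check: V = 2.30 m/s, Re = 1.10×10^6, f = 0.01181, h_f = 6.45 m ≈ 6.72 m ✓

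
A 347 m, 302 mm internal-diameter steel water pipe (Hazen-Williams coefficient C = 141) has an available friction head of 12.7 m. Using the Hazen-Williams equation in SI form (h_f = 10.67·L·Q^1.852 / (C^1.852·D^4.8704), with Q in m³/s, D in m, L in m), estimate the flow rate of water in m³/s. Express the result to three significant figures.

Rearranging: Q = [h_f·C^1.852·D^4.8704 / (10.67·L)]^(1/1.852)
Q = [12.7·141^1.852·0.302^4.8704 / (10.67·347)]^0.540 = 0.2824 m³/s

Q ≈ 0.282 m³/s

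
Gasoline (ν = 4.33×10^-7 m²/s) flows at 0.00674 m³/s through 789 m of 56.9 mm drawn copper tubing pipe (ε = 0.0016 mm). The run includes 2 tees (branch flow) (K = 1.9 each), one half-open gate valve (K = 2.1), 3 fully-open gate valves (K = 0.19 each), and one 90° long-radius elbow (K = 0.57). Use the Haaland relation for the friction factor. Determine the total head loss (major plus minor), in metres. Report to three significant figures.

V = 4Q/(πD²) = 2.651 m/s; V²/2g = 0.3581 m
Re = 3.48×10^5, ε/D = 2.81×10^-5 → f = 0.01421 (Haaland)
Major: h_f = f(L/D)·V²/2g = 0.01421·13866·0.3581 = 70.58 m
Minor: ΣK = 7.04; h_m = ΣK·V²/2g = 2.521 m
Total H_L = 70.58 + 2.521 = 73.10 m

H_L ≈ 73.1 m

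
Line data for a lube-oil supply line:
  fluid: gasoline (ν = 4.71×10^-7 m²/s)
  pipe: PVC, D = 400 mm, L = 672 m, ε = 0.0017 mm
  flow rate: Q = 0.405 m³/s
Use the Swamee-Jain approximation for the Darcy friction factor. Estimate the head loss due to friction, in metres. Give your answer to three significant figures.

h_f ≈ 8.95 m

V = 4Q/(πD²) = 4·0.405/(π·0.400²) = 3.223 m/s
Re = VD/ν = 3.223·0.400/4.71×10^-7 = 2.74×10^6 → turbulent
ε/D = 0.0017/400 = 4.25×10^-6
Swamee-Jain: f = 0.01007
h_f = f(L/D)V²/(2g) = 0.01007·(672/0.400)·3.223²/(2·9.81) = 8.952 m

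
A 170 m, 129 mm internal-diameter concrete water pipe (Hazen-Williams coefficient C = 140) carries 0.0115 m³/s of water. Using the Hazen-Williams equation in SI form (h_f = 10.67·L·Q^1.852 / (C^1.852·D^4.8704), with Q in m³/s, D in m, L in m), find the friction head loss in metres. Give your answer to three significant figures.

h_f = 10.67·170·0.0115^1.852 / (140^1.852·0.129^4.8704) = 1.057 m

h_f ≈ 1.06 m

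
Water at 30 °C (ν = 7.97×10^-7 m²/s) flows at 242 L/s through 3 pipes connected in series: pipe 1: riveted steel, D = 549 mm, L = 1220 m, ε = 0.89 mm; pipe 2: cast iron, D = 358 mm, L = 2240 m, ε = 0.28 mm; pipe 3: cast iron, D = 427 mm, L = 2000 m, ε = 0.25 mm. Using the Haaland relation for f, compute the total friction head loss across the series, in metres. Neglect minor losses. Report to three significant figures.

Pipe 1: V = 1.022 m/s, Re = 7.04×10^5, ε/D = 0.00162, f = 0.02248, h_1 = f(L/D)V²/2g = 2.661 m
Pipe 2: V = 2.404 m/s, Re = 1.08×10^6, ε/D = 7.82×10^-4, f = 0.01884, h_2 = f(L/D)V²/2g = 34.73 m
Pipe 3: V = 1.690 m/s, Re = 9.05×10^5, ε/D = 5.85×10^-4, f = 0.01777, h_3 = f(L/D)V²/2g = 12.12 m
Series → Q common, losses add: H = Σh = 49.51 m

H ≈ 49.5 m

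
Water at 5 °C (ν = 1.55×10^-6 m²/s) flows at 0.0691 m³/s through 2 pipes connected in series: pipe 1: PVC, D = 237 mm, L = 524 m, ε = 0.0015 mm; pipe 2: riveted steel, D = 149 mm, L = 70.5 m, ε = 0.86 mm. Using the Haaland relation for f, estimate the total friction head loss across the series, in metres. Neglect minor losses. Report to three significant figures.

Pipe 1: V = 1.566 m/s, Re = 2.40×10^5, ε/D = 6.33×10^-6, f = 0.01501, h_1 = f(L/D)V²/2g = 4.150 m
Pipe 2: V = 3.963 m/s, Re = 3.81×10^5, ε/D = 0.00577, f = 0.03200, h_2 = f(L/D)V²/2g = 12.12 m
Series → Q common, losses add: H = Σh = 16.27 m

H ≈ 16.3 m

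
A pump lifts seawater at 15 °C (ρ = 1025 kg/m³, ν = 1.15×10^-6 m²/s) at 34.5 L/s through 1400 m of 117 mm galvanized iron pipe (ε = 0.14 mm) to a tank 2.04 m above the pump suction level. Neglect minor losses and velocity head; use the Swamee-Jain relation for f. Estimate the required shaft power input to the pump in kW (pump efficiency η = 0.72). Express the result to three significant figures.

V = 4Q/(πD²) = 3.209 m/s; Re = 3.26×10^5; ε/D = 0.00120; f = 0.02146
h_f = f(L/D)V²/2g = 134.7 m
Total head H = z + h_f = 2.04 + 134.7 = 136.8 m
P_hyd = ρgQH = 1025·9.81·0.0345·136.8 = 47.45 kW
P_shaft = P_hyd/η = 47.45/0.72 = 65.91 kW

P_shaft ≈ 65.9 kW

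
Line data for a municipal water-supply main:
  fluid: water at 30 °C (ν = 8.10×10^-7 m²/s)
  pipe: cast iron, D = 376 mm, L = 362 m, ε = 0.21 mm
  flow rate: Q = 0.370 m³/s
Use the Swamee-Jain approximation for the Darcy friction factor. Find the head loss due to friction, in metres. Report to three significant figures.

V = 4Q/(πD²) = 4·0.370/(π·0.376²) = 3.332 m/s
Re = VD/ν = 3.332·0.376/8.10×10^-7 = 1.55×10^6 → turbulent
ε/D = 0.21/376 = 5.59×10^-4
Swamee-Jain: f = 0.01751
h_f = f(L/D)V²/(2g) = 0.01751·(362/0.376)·3.332²/(2·9.81) = 9.539 m

h_f ≈ 9.54 m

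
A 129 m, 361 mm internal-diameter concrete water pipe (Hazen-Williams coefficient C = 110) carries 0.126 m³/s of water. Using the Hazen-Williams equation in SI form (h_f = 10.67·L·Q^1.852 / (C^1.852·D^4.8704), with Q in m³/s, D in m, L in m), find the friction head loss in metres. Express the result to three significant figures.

h_f = 10.67·129·0.126^1.852 / (110^1.852·0.361^4.8704) = 0.7032 m

h_f ≈ 0.703 m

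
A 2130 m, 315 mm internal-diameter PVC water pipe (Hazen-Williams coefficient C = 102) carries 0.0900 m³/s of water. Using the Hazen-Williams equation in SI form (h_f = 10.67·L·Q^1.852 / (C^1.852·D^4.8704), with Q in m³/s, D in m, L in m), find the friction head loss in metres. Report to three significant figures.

h_f ≈ 13.9 m

h_f = 10.67·2130·0.0900^1.852 / (102^1.852·0.315^4.8704) = 13.91 m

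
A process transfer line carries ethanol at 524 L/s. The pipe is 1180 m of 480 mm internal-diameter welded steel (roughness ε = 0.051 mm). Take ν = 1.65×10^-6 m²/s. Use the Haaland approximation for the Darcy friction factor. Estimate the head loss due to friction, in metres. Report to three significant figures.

h_f ≈ 14.3 m

V = 4Q/(πD²) = 4·0.524/(π·0.480²) = 2.896 m/s
Re = VD/ν = 2.896·0.480/1.65×10^-6 = 8.42×10^5 → turbulent
ε/D = 0.051/480 = 1.06×10^-4
Haaland: f = 0.01361
h_f = f(L/D)V²/(2g) = 0.01361·(1180/0.480)·2.896²/(2·9.81) = 14.30 m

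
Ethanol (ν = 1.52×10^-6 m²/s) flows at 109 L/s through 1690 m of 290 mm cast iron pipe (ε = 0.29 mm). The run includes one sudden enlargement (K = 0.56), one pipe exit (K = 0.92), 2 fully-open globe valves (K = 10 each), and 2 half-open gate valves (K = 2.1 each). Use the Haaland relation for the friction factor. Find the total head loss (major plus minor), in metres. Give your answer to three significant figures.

V = 4Q/(πD²) = 1.650 m/s; V²/2g = 0.1388 m
Re = 3.15×10^5, ε/D = 0.00100 → f = 0.02049 (Haaland)
Major: h_f = f(L/D)·V²/2g = 0.02049·5828·0.1388 = 16.57 m
Minor: ΣK = 25.7; h_m = ΣK·V²/2g = 3.564 m
Total H_L = 16.57 + 3.564 = 20.13 m

H_L ≈ 20.1 m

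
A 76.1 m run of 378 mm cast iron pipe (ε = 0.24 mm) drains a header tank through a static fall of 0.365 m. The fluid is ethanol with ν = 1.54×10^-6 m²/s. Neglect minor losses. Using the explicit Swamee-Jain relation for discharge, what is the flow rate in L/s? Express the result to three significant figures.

Q ≈ 154 L/s

Swamee-Jain (Type II): Q = -0.965·√(gD⁵h_f/L)·ln[ε/(3.7D) + √(3.17ν²L/(gD³h_f))]
√(gD⁵h_f/L) = √(9.81·0.378⁵·0.365/76.1) = 0.01906
ε/(3.7D) = 1.72×10^-4; √(3.17ν²L/(gD³h_f)) = 5.44×10^-5
Q = -0.965·0.01906·ln(2.260×10^-4) = 0.1544 m³/s
Check: V = 1.38 m/s, Re = 3.38×10^5, f = 0.01893, h_f = 0.368 m ≈ 0.365 m ✓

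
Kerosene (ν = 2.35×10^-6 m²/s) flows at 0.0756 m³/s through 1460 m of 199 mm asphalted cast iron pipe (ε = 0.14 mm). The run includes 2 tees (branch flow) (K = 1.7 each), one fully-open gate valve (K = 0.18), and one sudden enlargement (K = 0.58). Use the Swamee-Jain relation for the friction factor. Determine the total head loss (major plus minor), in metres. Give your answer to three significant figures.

H_L ≈ 45.2 m

V = 4Q/(πD²) = 2.431 m/s; V²/2g = 0.3011 m
Re = 2.06×10^5, ε/D = 7.04×10^-4 → f = 0.01989 (Swamee-Jain)
Major: h_f = f(L/D)·V²/2g = 0.01989·7337·0.3011 = 43.94 m
Minor: ΣK = 4.16; h_m = ΣK·V²/2g = 1.253 m
Total H_L = 43.94 + 1.253 = 45.20 m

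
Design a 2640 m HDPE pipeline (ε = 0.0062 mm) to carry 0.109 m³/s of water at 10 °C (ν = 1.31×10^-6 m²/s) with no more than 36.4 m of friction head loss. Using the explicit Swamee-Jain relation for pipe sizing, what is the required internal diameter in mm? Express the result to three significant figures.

D ≈ 254 mm

Swamee-Jain (Type III): D = 0.66·[ε^1.25·(LQ²/(gh_f))^4.75 + ν·Q^9.4·(L/(gh_f))^5.2]^0.04
LQ²/(gh_f) = 0.08784; L/(gh_f) = 7.393
Term 1 = ε^1.25·(…)^4.75 = 2.97×10^-12; Term 2 = ν·Q^9.4·(…)^5.2 = 3.86×10^-11
D = 0.66·(2.97×10^-12 + 3.86×10^-11)^0.04 = 0.2537 m = 254 mm
Check: V = 2.16 m/s, Re = 4.18×10^5, f = 0.01387, h_f = 34.2 m ≈ 36.4 m ✓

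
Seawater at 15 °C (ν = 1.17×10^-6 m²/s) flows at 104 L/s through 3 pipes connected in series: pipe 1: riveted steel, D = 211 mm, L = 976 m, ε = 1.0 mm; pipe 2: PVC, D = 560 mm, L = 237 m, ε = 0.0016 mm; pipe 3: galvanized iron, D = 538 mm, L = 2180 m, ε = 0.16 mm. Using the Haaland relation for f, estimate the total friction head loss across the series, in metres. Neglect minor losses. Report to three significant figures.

H ≈ 63.6 m

Pipe 1: V = 2.974 m/s, Re = 5.36×10^5, ε/D = 0.00474, f = 0.03011, h_1 = f(L/D)V²/2g = 62.80 m
Pipe 2: V = 0.4222 m/s, Re = 2.02×10^5, ε/D = 2.86×10^-6, f = 0.01548, h_2 = f(L/D)V²/2g = 0.05955 m
Pipe 3: V = 0.4575 m/s, Re = 2.10×10^5, ε/D = 2.97×10^-4, f = 0.01739, h_3 = f(L/D)V²/2g = 0.7518 m
Series → Q common, losses add: H = Σh = 63.61 m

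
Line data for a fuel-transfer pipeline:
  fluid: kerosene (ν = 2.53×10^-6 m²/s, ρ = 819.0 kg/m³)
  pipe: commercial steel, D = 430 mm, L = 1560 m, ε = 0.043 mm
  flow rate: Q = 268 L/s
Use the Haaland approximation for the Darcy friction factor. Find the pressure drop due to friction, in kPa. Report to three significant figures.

Δp ≈ 76.6 kPa

V = 4Q/(πD²) = 4·0.268/(π·0.430²) = 1.845 m/s
Re = VD/ν = 1.845·0.430/2.53×10^-6 = 3.14×10^5 → turbulent
ε/D = 0.043/430 = 1.00×10^-4
Haaland: f = 0.01514
h_f = f(L/D)V²/(2g) = 0.01514·(1560/0.430)·1.845²/(2·9.81) = 9.532 m
Δp = ρg·h_f = 819.0·9.81·9.532 = 76.58 kPa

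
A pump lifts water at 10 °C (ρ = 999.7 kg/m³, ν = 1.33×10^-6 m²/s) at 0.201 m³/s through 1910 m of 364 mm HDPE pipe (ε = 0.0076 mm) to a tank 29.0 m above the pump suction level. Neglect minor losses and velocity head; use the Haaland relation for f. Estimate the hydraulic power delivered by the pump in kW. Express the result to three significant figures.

V = 4Q/(πD²) = 1.932 m/s; Re = 5.29×10^5; ε/D = 2.09×10^-5; f = 0.01319
h_f = f(L/D)V²/2g = 13.16 m
Total head H = z + h_f = 29.0 + 13.16 = 42.16 m
P_hyd = ρgQH = 999.7·9.81·0.201·42.16 = 83.11 kW

P_hyd ≈ 83.1 kW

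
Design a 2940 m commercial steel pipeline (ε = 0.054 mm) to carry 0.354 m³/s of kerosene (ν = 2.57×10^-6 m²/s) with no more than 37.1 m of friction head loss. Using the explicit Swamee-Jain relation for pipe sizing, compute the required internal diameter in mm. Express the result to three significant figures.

D ≈ 420 mm

Swamee-Jain (Type III): D = 0.66·[ε^1.25·(LQ²/(gh_f))^4.75 + ν·Q^9.4·(L/(gh_f))^5.2]^0.04
LQ²/(gh_f) = 1.012; L/(gh_f) = 8.078
Term 1 = ε^1.25·(…)^4.75 = 4.91×10^-6; Term 2 = ν·Q^9.4·(…)^5.2 = 7.74×10^-6
D = 0.66·(4.91×10^-6 + 7.74×10^-6)^0.04 = 0.4204 m = 420 mm
Check: V = 2.55 m/s, Re = 4.17×10^5, f = 0.01508, h_f = 35.0 m ≈ 37.1 m ✓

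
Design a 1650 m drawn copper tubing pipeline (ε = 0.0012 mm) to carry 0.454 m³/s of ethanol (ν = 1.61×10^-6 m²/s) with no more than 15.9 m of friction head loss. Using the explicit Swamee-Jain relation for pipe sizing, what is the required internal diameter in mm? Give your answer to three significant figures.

Swamee-Jain (Type III): D = 0.66·[ε^1.25·(LQ²/(gh_f))^4.75 + ν·Q^9.4·(L/(gh_f))^5.2]^0.04
LQ²/(gh_f) = 2.180; L/(gh_f) = 10.58
Term 1 = ε^1.25·(…)^4.75 = 1.61×10^-6; Term 2 = ν·Q^9.4·(…)^5.2 = 2.04×10^-4
D = 0.66·(1.61×10^-6 + 2.04×10^-4)^0.04 = 0.4700 m = 470 mm
Check: V = 2.62 m/s, Re = 7.64×10^5, f = 0.01221, h_f = 15.0 m ≈ 15.9 m ✓

D ≈ 470 mm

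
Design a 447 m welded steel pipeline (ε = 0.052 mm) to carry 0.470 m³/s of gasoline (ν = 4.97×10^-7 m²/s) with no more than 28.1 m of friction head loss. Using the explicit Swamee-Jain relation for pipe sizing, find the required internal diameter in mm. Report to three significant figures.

Swamee-Jain (Type III): D = 0.66·[ε^1.25·(LQ²/(gh_f))^4.75 + ν·Q^9.4·(L/(gh_f))^5.2]^0.04
LQ²/(gh_f) = 0.3582; L/(gh_f) = 1.622
Term 1 = ε^1.25·(…)^4.75 = 3.37×10^-8; Term 2 = ν·Q^9.4·(…)^5.2 = 5.08×10^-9
D = 0.66·(3.37×10^-8 + 5.08×10^-9)^0.04 = 0.3335 m = 333 mm
Check: V = 5.38 m/s, Re = 3.61×10^6, f = 0.01348, h_f = 26.7 m ≈ 28.1 m ✓

D ≈ 333 mm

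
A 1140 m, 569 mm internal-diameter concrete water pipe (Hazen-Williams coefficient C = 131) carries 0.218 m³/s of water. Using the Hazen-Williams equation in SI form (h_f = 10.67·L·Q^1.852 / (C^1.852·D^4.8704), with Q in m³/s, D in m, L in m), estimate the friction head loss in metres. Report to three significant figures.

h_f ≈ 1.35 m

h_f = 10.67·1140·0.218^1.852 / (131^1.852·0.569^4.8704) = 1.353 m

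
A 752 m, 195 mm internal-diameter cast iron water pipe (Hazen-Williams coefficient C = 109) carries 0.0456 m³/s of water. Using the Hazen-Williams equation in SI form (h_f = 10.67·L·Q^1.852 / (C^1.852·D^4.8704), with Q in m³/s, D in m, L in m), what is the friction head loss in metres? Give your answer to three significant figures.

h_f ≈ 12.7 m

h_f = 10.67·752·0.0456^1.852 / (109^1.852·0.195^4.8704) = 12.74 m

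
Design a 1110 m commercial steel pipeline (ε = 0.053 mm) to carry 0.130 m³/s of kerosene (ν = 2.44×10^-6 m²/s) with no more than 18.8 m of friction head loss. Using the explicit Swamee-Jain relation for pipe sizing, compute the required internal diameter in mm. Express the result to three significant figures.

Swamee-Jain (Type III): D = 0.66·[ε^1.25·(LQ²/(gh_f))^4.75 + ν·Q^9.4·(L/(gh_f))^5.2]^0.04
LQ²/(gh_f) = 0.1017; L/(gh_f) = 6.019
Term 1 = ε^1.25·(…)^4.75 = 8.72×10^-11; Term 2 = ν·Q^9.4·(…)^5.2 = 1.29×10^-10
D = 0.66·(8.72×10^-11 + 1.29×10^-10)^0.04 = 0.2710 m = 271 mm
Check: V = 2.25 m/s, Re = 2.50×10^5, f = 0.01662, h_f = 17.6 m ≈ 18.8 m ✓

D ≈ 271 mm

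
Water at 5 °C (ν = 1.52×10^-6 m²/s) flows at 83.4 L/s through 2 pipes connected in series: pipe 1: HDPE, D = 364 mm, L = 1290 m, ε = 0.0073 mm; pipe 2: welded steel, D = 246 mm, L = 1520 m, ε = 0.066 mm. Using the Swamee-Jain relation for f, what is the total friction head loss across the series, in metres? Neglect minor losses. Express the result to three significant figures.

H ≈ 18.2 m

Pipe 1: V = 0.8014 m/s, Re = 1.92×10^5, ε/D = 2.01×10^-5, f = 0.01584, h_1 = f(L/D)V²/2g = 1.837 m
Pipe 2: V = 1.755 m/s, Re = 2.84×10^5, ε/D = 2.68×10^-4, f = 0.01693, h_2 = f(L/D)V²/2g = 16.41 m
Series → Q common, losses add: H = Σh = 18.25 m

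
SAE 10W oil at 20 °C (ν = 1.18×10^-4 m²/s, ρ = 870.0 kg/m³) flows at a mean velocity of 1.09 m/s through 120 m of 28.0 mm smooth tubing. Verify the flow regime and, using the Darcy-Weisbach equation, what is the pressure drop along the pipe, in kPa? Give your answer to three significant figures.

Re = VD/ν = 1.09·0.02800/1.18×10^-4 = 259 → laminar (Re < 2300)
f = 64/Re = 0.2474
h_f = f(L/D)V²/(2g) = 0.2474·(120/0.02800)·1.09²/(2·9.81) = 64.22 m
Δp = ρg·h_f = 870.0·9.81·64.22 = 548.1 kPa

Δp ≈ 548 kPa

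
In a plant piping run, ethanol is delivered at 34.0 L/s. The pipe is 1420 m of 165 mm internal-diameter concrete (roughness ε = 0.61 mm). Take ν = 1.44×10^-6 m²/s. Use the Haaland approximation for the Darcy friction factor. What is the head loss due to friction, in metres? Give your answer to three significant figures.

V = 4Q/(πD²) = 4·0.0340/(π·0.165²) = 1.590 m/s
Re = VD/ν = 1.590·0.165/1.44×10^-6 = 1.82×10^5 → turbulent
ε/D = 0.61/165 = 0.00370
Haaland: f = 0.02840
h_f = f(L/D)V²/(2g) = 0.02840·(1420/0.165)·1.590²/(2·9.81) = 31.50 m

h_f ≈ 31.5 m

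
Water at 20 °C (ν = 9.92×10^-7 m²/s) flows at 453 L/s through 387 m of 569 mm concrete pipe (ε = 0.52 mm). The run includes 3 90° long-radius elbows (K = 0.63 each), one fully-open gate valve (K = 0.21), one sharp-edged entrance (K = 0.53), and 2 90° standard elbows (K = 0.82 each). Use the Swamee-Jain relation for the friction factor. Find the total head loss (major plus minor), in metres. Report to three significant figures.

V = 4Q/(πD²) = 1.781 m/s; V²/2g = 0.1618 m
Re = 1.02×10^6, ε/D = 9.14×10^-4 → f = 0.01962 (Swamee-Jain)
Major: h_f = f(L/D)·V²/2g = 0.01962·680.1·0.1618 = 2.159 m
Minor: ΣK = 4.27; h_m = ΣK·V²/2g = 0.6907 m
Total H_L = 2.159 + 0.6907 = 2.849 m

H_L ≈ 2.85 m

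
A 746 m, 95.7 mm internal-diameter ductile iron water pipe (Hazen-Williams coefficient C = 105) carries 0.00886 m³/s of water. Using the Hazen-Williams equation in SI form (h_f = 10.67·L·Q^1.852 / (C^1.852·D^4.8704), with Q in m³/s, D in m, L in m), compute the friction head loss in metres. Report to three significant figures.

h_f = 10.67·746·0.00886^1.852 / (105^1.852·0.0957^4.8704) = 20.88 m

h_f ≈ 20.9 m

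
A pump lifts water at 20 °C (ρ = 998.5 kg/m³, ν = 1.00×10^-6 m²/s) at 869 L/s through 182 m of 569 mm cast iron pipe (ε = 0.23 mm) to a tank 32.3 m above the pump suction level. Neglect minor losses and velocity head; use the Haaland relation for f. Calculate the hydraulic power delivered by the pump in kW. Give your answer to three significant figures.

P_hyd ≈ 301 kW

V = 4Q/(πD²) = 3.417 m/s; Re = 1.94×10^6; ε/D = 4.04×10^-4; f = 0.01623
h_f = f(L/D)V²/2g = 3.091 m
Total head H = z + h_f = 32.3 + 3.091 = 35.39 m
P_hyd = ρgQH = 998.5·9.81·0.869·35.39 = 301.2 kW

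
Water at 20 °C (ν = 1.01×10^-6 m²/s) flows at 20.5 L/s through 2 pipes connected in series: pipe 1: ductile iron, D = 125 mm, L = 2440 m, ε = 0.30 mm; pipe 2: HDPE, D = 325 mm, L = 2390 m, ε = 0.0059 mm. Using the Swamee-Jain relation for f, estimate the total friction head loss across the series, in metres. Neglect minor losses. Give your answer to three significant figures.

Pipe 1: V = 1.670 m/s, Re = 2.07×10^5, ε/D = 0.00240, f = 0.02553, h_1 = f(L/D)V²/2g = 70.89 m
Pipe 2: V = 0.2471 m/s, Re = 7.95×10^4, ε/D = 1.82×10^-5, f = 0.01885, h_2 = f(L/D)V²/2g = 0.4314 m
Series → Q common, losses add: H = Σh = 71.32 m

H ≈ 71.3 m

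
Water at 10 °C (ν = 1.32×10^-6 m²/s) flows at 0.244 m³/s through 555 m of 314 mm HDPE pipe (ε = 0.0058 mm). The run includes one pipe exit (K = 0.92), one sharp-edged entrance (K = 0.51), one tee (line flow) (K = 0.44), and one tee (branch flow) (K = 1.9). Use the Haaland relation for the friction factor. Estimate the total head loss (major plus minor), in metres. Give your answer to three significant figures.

V = 4Q/(πD²) = 3.151 m/s; V²/2g = 0.5060 m
Re = 7.50×10^5, ε/D = 1.85×10^-5 → f = 0.01245 (Haaland)
Major: h_f = f(L/D)·V²/2g = 0.01245·1768·0.5060 = 11.14 m
Minor: ΣK = 3.77; h_m = ΣK·V²/2g = 1.908 m
Total H_L = 11.14 + 1.908 = 13.05 m

H_L ≈ 13.0 m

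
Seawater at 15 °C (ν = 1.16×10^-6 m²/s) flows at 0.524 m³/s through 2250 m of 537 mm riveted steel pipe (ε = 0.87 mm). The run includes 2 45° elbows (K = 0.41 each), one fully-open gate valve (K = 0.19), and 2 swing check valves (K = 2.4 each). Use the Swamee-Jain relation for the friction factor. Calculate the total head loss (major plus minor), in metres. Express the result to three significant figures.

V = 4Q/(πD²) = 2.314 m/s; V²/2g = 0.2728 m
Re = 1.07×10^6, ε/D = 0.00162 → f = 0.02244 (Swamee-Jain)
Major: h_f = f(L/D)·V²/2g = 0.02244·4190·0.2728 = 25.65 m
Minor: ΣK = 5.81; h_m = ΣK·V²/2g = 1.585 m
Total H_L = 25.65 + 1.585 = 27.24 m

H_L ≈ 27.2 m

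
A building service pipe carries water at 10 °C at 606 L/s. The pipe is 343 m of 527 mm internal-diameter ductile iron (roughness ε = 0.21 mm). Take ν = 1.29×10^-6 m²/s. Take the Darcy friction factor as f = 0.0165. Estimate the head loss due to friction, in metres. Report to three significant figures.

V = 4Q/(πD²) = 4·0.606/(π·0.527²) = 2.778 m/s
h_f = f(L/D)V²/(2g) = 0.01650·(343/0.527)·2.778²/(2·9.81) = 4.225 m

h_f ≈ 4.22 m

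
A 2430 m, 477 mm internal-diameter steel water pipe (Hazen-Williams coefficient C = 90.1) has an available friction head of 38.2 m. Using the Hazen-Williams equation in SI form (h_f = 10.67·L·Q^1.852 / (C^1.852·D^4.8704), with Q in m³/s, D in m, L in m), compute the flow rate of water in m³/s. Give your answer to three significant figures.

Rearranging: Q = [h_f·C^1.852·D^4.8704 / (10.67·L)]^(1/1.852)
Q = [38.2·90.1^1.852·0.477^4.8704 / (10.67·2430)]^0.540 = 0.3804 m³/s

Q ≈ 0.380 m³/s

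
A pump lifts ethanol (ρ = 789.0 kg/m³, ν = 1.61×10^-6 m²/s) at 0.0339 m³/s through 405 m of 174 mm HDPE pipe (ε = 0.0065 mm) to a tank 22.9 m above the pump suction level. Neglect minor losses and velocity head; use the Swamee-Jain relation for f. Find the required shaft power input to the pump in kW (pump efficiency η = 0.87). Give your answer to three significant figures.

V = 4Q/(πD²) = 1.426 m/s; Re = 1.54×10^5; ε/D = 3.74×10^-5; f = 0.01664
h_f = f(L/D)V²/2g = 4.013 m
Total head H = z + h_f = 22.9 + 4.013 = 26.91 m
P_hyd = ρgQH = 789.0·9.81·0.0339·26.91 = 7.062 kW
P_shaft = P_hyd/η = 7.062/0.87 = 8.117 kW

P_shaft ≈ 8.12 kW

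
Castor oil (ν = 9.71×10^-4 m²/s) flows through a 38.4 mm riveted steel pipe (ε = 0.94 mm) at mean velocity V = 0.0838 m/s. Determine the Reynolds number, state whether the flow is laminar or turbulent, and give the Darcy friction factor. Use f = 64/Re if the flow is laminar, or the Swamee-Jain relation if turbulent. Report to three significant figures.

Re = VD/ν = 0.08380·0.0384/9.71×10^-4 = 3.31
Re < 2300 → laminar → f = 64/Re = 19.31

Re ≈ 3.31; laminar; f = 64/Re ≈ 19.3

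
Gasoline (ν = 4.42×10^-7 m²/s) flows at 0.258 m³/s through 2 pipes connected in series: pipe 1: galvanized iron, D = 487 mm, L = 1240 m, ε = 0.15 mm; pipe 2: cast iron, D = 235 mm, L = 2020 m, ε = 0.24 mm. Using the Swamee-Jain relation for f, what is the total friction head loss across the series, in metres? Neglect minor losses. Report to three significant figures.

H ≈ 312 m

Pipe 1: V = 1.385 m/s, Re = 1.53×10^6, ε/D = 3.08×10^-4, f = 0.01559, h_1 = f(L/D)V²/2g = 3.880 m
Pipe 2: V = 5.948 m/s, Re = 3.16×10^6, ε/D = 0.00102, f = 0.01988, h_2 = f(L/D)V²/2g = 308.1 m
Series → Q common, losses add: H = Σh = 312.0 m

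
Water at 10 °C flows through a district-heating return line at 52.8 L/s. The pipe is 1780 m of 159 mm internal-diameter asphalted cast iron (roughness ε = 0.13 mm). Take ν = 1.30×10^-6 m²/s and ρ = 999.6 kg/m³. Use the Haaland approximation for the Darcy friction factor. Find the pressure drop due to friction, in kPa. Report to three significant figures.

Δp ≈ 777 kPa

V = 4Q/(πD²) = 4·0.0528/(π·0.159²) = 2.659 m/s
Re = VD/ν = 2.659·0.159/1.30×10^-6 = 3.25×10^5 → turbulent
ε/D = 0.13/159 = 8.18×10^-4
Haaland: f = 0.01965
h_f = f(L/D)V²/(2g) = 0.01965·(1780/0.159)·2.659²/(2·9.81) = 79.27 m
Δp = ρg·h_f = 999.6·9.81·79.27 = 777.3 kPa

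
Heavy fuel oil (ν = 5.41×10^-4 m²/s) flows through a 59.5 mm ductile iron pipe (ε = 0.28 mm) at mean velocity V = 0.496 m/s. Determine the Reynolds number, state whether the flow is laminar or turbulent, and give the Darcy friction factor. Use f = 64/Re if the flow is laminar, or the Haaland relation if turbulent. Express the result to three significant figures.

Re ≈ 54.6; laminar; f = 64/Re ≈ 1.17

Re = VD/ν = 0.4960·0.0595/5.41×10^-4 = 54.6
Re < 2300 → laminar → f = 64/Re = 1.173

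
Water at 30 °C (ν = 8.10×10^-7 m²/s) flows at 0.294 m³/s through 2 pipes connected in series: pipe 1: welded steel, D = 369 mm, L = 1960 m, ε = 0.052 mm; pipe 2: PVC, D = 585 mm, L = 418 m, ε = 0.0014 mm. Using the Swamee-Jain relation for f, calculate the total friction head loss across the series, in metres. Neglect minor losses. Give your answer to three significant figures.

H ≈ 28.9 m

Pipe 1: V = 2.749 m/s, Re = 1.25×10^6, ε/D = 1.41×10^-4, f = 0.01387, h_1 = f(L/D)V²/2g = 28.37 m
Pipe 2: V = 1.094 m/s, Re = 7.90×10^5, ε/D = 2.39×10^-6, f = 0.01213, h_2 = f(L/D)V²/2g = 0.5287 m
Series → Q common, losses add: H = Σh = 28.90 m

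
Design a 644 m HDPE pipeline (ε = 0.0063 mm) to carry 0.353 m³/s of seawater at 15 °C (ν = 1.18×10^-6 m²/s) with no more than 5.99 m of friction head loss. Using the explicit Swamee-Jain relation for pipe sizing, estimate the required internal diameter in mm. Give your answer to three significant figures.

D ≈ 427 mm

Swamee-Jain (Type III): D = 0.66·[ε^1.25·(LQ²/(gh_f))^4.75 + ν·Q^9.4·(L/(gh_f))^5.2]^0.04
LQ²/(gh_f) = 1.366; L/(gh_f) = 10.96
Term 1 = ε^1.25·(…)^4.75 = 1.39×10^-6; Term 2 = ν·Q^9.4·(…)^5.2 = 1.69×10^-5
D = 0.66·(1.39×10^-6 + 1.69×10^-5)^0.04 = 0.4266 m = 427 mm
Check: V = 2.47 m/s, Re = 8.93×10^5, f = 0.01217, h_f = 5.71 m ≈ 5.99 m ✓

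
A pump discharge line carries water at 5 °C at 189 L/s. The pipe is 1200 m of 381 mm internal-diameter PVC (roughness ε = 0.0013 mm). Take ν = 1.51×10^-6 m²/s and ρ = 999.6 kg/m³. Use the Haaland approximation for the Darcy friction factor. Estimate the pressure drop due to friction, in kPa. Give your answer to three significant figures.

Δp ≈ 58.5 kPa

V = 4Q/(πD²) = 4·0.189/(π·0.381²) = 1.658 m/s
Re = VD/ν = 1.658·0.381/1.51×10^-6 = 4.18×10^5 → turbulent
ε/D = 0.0013/381 = 3.41×10^-6
Haaland: f = 0.01352
h_f = f(L/D)V²/(2g) = 0.01352·(1200/0.381)·1.658²/(2·9.81) = 5.966 m
Δp = ρg·h_f = 999.6·9.81·5.966 = 58.50 kPa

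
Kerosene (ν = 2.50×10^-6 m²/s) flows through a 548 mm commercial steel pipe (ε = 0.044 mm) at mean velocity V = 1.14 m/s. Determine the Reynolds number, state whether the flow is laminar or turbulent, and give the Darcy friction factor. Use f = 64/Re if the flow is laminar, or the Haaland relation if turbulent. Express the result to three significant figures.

Re = VD/ν = 1.140·0.548/2.50×10^-6 = 2.50×10^5
Re > 4000 → turbulent; ε/D = 8.03×10^-5
Haaland: f = 0.01548

Re ≈ 2.50×10^5; turbulent; f ≈ 0.0155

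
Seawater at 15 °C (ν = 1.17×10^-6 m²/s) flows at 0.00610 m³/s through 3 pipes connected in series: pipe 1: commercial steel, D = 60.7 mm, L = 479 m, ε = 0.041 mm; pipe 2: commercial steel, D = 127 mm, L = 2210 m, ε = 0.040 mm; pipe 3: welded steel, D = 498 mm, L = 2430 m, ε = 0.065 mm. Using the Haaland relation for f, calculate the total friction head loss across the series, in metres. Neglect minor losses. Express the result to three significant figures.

Pipe 1: V = 2.108 m/s, Re = 1.09×10^5, ε/D = 6.75×10^-4, f = 0.02057, h_1 = f(L/D)V²/2g = 36.77 m
Pipe 2: V = 0.4815 m/s, Re = 5.23×10^4, ε/D = 3.15×10^-4, f = 0.02149, h_2 = f(L/D)V²/2g = 4.420 m
Pipe 3: V = 0.03132 m/s, Re = 1.33×10^4, ε/D = 1.31×10^-4, f = 0.02875, h_3 = f(L/D)V²/2g = 0.007013 m
Series → Q common, losses add: H = Σh = 41.20 m

H ≈ 41.2 m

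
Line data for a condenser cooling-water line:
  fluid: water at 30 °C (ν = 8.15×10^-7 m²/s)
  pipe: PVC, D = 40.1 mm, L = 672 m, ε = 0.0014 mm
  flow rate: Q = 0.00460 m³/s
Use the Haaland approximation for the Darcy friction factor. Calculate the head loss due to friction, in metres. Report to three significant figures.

h_f ≈ 182 m

V = 4Q/(πD²) = 4·0.00460/(π·0.0401²) = 3.642 m/s
Re = VD/ν = 3.642·0.0401/8.15×10^-7 = 1.79×10^5 → turbulent
ε/D = 0.0014/40.1 = 3.49×10^-5
Haaland: f = 0.01605
h_f = f(L/D)V²/(2g) = 0.01605·(672/0.0401)·3.642²/(2·9.81) = 181.8 m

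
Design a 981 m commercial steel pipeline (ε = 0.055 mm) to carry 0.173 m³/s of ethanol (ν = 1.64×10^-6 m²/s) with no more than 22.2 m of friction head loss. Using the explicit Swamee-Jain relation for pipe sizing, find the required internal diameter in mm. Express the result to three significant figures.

D ≈ 283 mm

Swamee-Jain (Type III): D = 0.66·[ε^1.25·(LQ²/(gh_f))^4.75 + ν·Q^9.4·(L/(gh_f))^5.2]^0.04
LQ²/(gh_f) = 0.1348; L/(gh_f) = 4.505
Term 1 = ε^1.25·(…)^4.75 = 3.48×10^-10; Term 2 = ν·Q^9.4·(…)^5.2 = 2.83×10^-10
D = 0.66·(3.48×10^-10 + 2.83×10^-10)^0.04 = 0.2828 m = 283 mm
Check: V = 2.75 m/s, Re = 4.75×10^5, f = 0.01553, h_f = 20.8 m ≈ 22.2 m ✓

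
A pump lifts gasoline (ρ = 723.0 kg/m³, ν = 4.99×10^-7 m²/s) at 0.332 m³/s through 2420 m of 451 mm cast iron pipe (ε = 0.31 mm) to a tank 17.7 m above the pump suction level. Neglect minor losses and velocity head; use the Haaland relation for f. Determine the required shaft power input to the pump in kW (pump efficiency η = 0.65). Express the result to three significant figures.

V = 4Q/(πD²) = 2.078 m/s; Re = 1.88×10^6; ε/D = 6.87×10^-4; f = 0.01818
h_f = f(L/D)V²/2g = 21.48 m
Total head H = z + h_f = 17.7 + 21.48 = 39.18 m
P_hyd = ρgQH = 723.0·9.81·0.332·39.18 = 92.26 kW
P_shaft = P_hyd/η = 92.26/0.65 = 141.9 kW

P_shaft ≈ 142 kW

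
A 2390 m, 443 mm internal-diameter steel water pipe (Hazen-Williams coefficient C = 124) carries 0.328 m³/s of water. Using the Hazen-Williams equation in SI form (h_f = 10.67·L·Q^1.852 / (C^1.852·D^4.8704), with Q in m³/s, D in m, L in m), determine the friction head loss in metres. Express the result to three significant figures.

h_f ≈ 22.7 m

h_f = 10.67·2390·0.328^1.852 / (124^1.852·0.443^4.8704) = 22.65 m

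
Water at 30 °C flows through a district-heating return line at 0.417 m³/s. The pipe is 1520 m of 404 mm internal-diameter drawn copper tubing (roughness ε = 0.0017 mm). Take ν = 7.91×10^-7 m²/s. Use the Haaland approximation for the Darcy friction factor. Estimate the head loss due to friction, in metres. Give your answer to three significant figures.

h_f ≈ 21.8 m

V = 4Q/(πD²) = 4·0.417/(π·0.404²) = 3.253 m/s
Re = VD/ν = 3.253·0.404/7.91×10^-7 = 1.66×10^6 → turbulent
ε/D = 0.0017/404 = 4.21×10^-6
Haaland: f = 0.01076
h_f = f(L/D)V²/(2g) = 0.01076·(1520/0.404)·3.253²/(2·9.81) = 21.83 m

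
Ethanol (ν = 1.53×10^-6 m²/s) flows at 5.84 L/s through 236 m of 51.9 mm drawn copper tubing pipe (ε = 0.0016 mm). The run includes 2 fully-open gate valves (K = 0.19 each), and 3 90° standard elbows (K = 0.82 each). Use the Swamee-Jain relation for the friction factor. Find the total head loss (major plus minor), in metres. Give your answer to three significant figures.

H_L ≈ 33.4 m

V = 4Q/(πD²) = 2.761 m/s; V²/2g = 0.3884 m
Re = 9.36×10^4, ε/D = 3.08×10^-5 → f = 0.01829 (Swamee-Jain)
Major: h_f = f(L/D)·V²/2g = 0.01829·4547·0.3884 = 32.30 m
Minor: ΣK = 2.84; h_m = ΣK·V²/2g = 1.103 m
Total H_L = 32.30 + 1.103 = 33.41 m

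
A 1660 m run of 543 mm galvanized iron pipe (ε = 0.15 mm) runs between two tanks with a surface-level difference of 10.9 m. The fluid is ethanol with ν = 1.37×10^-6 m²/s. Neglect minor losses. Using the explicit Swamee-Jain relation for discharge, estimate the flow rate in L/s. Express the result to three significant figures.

Q ≈ 491 L/s

Swamee-Jain (Type II): Q = -0.965·√(gD⁵h_f/L)·ln[ε/(3.7D) + √(3.17ν²L/(gD³h_f))]
√(gD⁵h_f/L) = √(9.81·0.543⁵·10.9/1660) = 0.05514
ε/(3.7D) = 7.47×10^-5; √(3.17ν²L/(gD³h_f)) = 2.40×10^-5
Q = -0.965·0.05514·ln(9.868×10^-5) = 0.4908 m³/s
Check: V = 2.12 m/s, Re = 8.40×10^5, f = 0.01567, h_f = 11.0 m ≈ 10.9 m ✓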